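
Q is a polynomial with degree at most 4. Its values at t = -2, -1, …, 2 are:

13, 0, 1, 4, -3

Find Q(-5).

First differences: -13, 1, 3, -7. Second differences: 14, 2, -10. Third differences: -12, -12.
Level-3 differences are constant, so Q has degree 3.
Fitting a degree-3 polynomial gives Q(t) = -2t³ + t² + 4t + 1.
Then Q(-5) = 256.

256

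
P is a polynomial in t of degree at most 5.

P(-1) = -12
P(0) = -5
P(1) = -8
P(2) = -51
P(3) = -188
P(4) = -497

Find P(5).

Write P(t) = at^5 + bt^4 + ct³ + dt² + et + p; the 6 given values yield a linear system in the 6 coefficients.
Solving, the leading coefficient vanishes, and P(t) = -t^4 - 3t³ - 4t² + 5t - 5.
Then P(5) = -1080.

-1080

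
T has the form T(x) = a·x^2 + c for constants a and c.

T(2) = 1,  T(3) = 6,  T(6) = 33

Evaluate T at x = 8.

From T(2) = 1 and T(3) = 6: 4a + c = 1 and 9a + c = 6.
Subtracting: 5a = 5, so a = 1; then c = 1 − 1·4 = -3.
So T(x) = 1x² − 3, and T(8) = 61.

61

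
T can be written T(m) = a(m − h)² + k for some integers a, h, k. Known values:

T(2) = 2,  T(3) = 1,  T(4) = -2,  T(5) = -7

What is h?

2

First differences -1, -3, -5; second difference -2 = 2a, so a = -1.
Expanding, the m-coefficient is −2ah = 2h; matching it to the data gives h = 2, and then k = 2.
So T(m) = -1(m − 2)² + 2.
Hence h = 2.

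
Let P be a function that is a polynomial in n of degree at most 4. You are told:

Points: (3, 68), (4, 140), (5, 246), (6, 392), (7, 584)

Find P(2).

24

First differences: 72, 106, 146, 192. Second differences: 34, 40, 46. Third differences: 6, 6.
Level-3 differences are constant, so P has degree 3.
Fitting a degree-3 polynomial gives P(n) = n³ + 5n² - 4.
Then P(2) = 24.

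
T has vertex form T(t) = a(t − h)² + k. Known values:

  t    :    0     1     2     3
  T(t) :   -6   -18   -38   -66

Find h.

-1

First differences -12, -20, -28; second difference -8 = 2a, so a = -4.
Expanding, the t-coefficient is −2ah = 8h; matching it to the data gives h = -1, and then k = -2.
So T(t) = -4(t + 1)² − 2.
Hence h = -1.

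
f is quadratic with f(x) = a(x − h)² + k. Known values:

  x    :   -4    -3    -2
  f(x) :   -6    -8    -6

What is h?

-3

First differences -2, 2; second difference 4 = 2a, so a = 2.
Expanding, the x-coefficient is −2ah = -4h; matching it to the data gives h = -3, and then k = -8.
So f(x) = 2(x + 3)² − 8.
Hence h = -3.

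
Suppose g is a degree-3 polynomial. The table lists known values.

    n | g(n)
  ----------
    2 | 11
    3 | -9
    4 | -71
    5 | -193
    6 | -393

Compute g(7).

-689

First differences: -20, -62, -122, -200. Second differences: -42, -60, -78. Third differences: -18, -18.
Level-3 differences are constant, so g has degree 3.
Fitting a degree-3 polynomial gives g(n) = -3n³ + 6n² + 7n - 3.
Then g(7) = -689.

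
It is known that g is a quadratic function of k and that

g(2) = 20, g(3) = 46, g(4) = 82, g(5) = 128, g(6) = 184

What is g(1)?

4

First differences: 26, 36, 46, 56. Second differences: 10, 10, 10.
Level-2 differences are constant, so g has degree 2.
Fitting a degree-2 polynomial gives g(k) = 5k² + k - 2.
Then g(1) = 4.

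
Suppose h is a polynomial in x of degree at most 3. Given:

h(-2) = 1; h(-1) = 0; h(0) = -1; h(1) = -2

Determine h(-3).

2

Write h(x) = ax³ + bx² + cx + d; the 4 given values yield a linear system in the 4 coefficients.
Solving, the top 2 coefficients vanish, and h(x) = -x - 1.
Then h(-3) = 2.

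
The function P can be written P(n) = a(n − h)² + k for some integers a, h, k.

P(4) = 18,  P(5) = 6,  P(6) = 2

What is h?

First differences -12, -4; second difference 8 = 2a, so a = 4.
Expanding, the n-coefficient is −2ah = -8h; matching it to the data gives h = 6, and then k = 2.
So P(n) = 4(n − 6)² + 2.
Hence h = 6.

6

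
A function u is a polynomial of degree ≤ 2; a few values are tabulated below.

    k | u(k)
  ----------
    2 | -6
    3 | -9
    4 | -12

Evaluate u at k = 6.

-18

First differences: -3, -3.
Level-1 differences are constant, so u has degree 1.
Fitting a degree-1 polynomial gives u(k) = -3k.
Then u(6) = -18.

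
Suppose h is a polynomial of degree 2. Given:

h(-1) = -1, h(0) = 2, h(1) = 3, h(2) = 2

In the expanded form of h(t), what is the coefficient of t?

First differences: 3, 1, -1. Second differences: -2, -2.
Level-2 differences are constant, so h has degree 2.
Fitting a degree-2 polynomial gives h(t) = -t² + 2t + 2.
The coefficient of t is 2.

2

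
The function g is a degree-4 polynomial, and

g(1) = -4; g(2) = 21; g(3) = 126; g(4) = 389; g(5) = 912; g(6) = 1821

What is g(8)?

Write g(m) = am^4 + bm³ + cm² + dm + e; the 6 given values yield a linear system in the 5 coefficients.
Solving, g(m) = m^4 + 3m³ - 3m² - 2m - 3.
Then g(8) = 5421.

5421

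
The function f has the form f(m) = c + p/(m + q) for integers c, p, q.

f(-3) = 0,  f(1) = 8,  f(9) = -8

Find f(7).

-10

(f(m) − c)(m + q) = p for each data point; the three points give a linear system in c and q, then p follows.
Solving: c = -4, q = -3, p = -24, so f(m) = -4 − 24/(m − 3).
Then f(7) = -4 − 24/4 = -10.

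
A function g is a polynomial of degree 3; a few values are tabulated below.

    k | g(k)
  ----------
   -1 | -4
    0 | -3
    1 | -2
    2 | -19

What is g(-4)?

173

Write g(k) = ak³ + bk² + ck + d; the 4 given values yield a linear system in the 4 coefficients.
Solving, g(k) = -3k³ + 4k - 3.
Then g(-4) = 173.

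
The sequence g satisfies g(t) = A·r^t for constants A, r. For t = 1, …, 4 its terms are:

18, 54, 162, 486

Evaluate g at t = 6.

4374

Consecutive ratio: 54/18 = 3, and 162/54 = 3, so r = 3.
Then A·3^1 = 18 gives A = 6, and g(t) = 6·3^t.
g(6) = 6·3^6 = 4374.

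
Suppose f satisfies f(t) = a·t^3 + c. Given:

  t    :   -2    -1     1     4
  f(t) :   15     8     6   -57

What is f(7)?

-336

From f(-2) = 15 and f(-1) = 8: -8a + c = 15 and -1a + c = 8.
Subtracting: 7a = -7, so a = -1; then c = 15 − (-1)·(-8) = 7.
So f(t) = -1t³ + 7, and f(7) = -336.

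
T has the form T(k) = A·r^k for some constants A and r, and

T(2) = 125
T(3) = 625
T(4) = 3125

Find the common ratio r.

Consecutive ratio: 625/125 = 5, and 3125/625 = 5, so r = 5.
Then A·5^2 = 125 gives A = 5, and T(k) = 5·5^k.

5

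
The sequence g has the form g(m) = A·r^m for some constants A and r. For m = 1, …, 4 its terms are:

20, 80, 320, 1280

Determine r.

Consecutive ratio: 80/20 = 4, and 320/80 = 4, so r = 4.
Then A·4^1 = 20 gives A = 5, and g(m) = 5·4^m.

4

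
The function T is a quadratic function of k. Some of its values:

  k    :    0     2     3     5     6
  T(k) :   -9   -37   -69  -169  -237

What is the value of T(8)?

Write T(k) = ak² + bk + c; the 5 given values yield a linear system in the 3 coefficients.
Solving, T(k) = -6k² - 2k - 9.
Then T(8) = -409.

-409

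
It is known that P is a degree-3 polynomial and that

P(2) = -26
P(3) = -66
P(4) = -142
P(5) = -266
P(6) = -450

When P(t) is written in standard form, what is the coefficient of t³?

-2

Write P(t) = at³ + bt² + ct + d; the 5 given values yield a linear system in the 4 coefficients.
Solving, P(t) = -2t³ - 2t - 6.
The coefficient of t³ is -2.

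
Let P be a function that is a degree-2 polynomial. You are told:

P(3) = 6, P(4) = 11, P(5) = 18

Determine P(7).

Write P(t) = at² + bt + c; the 3 given values yield a linear system in the 3 coefficients.
Solving, P(t) = t² - 2t + 3.
Then P(7) = 38.

38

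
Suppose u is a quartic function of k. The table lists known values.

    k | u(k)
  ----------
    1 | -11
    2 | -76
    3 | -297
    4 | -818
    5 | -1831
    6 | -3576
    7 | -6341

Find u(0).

First differences: -65, -221, -521, -1013, -1745, -2765. Second differences: -156, -300, -492, -732, -1020. Third differences: -144, -192, -240, -288. Fourth differences: -48, -48, -48.
Level-4 differences are constant, so u has degree 4.
Fitting a degree-4 polynomial gives u(k) = -2k^4 - 4k³ - 4k² + 5k - 6.
Then u(0) = -6.

-6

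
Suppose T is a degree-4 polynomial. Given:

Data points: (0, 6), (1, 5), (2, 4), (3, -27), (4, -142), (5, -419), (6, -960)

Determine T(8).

First differences: -1, -1, -31, -115, -277, -541. Second differences: 0, -30, -84, -162, -264. Third differences: -30, -54, -78, -102. Fourth differences: -24, -24, -24.
Level-4 differences are constant, so T has degree 4.
Fitting a degree-4 polynomial gives T(x) = -x^4 + x³ + 4x² - 5x + 6.
Then T(8) = -3362.

-3362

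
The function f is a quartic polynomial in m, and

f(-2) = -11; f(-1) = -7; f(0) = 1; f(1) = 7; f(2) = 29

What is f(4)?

313

Write f(m) = am^4 + bm³ + cm² + dm + e; the 5 given values yield a linear system in the 5 coefficients.
Solving, f(m) = m^4 + m³ - 2m² + 6m + 1.
Then f(4) = 313.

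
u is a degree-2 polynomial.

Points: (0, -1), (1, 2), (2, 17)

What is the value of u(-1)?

Write u(t) = at² + bt + c; the 3 given values yield a linear system in the 3 coefficients.
Solving, u(t) = 6t² - 3t - 1.
Then u(-1) = 8.

8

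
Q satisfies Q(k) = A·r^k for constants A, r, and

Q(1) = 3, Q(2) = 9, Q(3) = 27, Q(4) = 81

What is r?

3

Consecutive ratio: 9/3 = 3, and 27/9 = 3, so r = 3.
Then A·3^1 = 3 gives A = 1, and Q(k) = 1·3^k.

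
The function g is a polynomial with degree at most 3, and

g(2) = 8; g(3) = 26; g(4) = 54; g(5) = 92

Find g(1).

First differences: 18, 28, 38. Second differences: 10, 10.
Level-2 differences are constant, so g has degree 2.
Fitting a degree-2 polynomial gives g(k) = 5k² - 7k + 2.
Then g(1) = 0.

0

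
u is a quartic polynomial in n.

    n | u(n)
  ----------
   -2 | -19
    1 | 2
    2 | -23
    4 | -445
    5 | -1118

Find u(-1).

10

Write u(n) = an^4 + bn³ + cn² + dn + e; the 5 given values yield a linear system in the 5 coefficients.
Solving, u(n) = -2n^4 + n³ + n² - 5n + 7.
Then u(-1) = 10.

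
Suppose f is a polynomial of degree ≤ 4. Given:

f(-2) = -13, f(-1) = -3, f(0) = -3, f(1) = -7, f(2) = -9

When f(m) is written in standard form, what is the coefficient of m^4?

First differences: 10, 0, -4, -2. Second differences: -10, -4, 2. Third differences: 6, 6.
Level-3 differences are constant, so f has degree 3.
Fitting a degree-3 polynomial gives f(m) = m³ - 2m² - 3m - 3.
The coefficient of m^4 is 0.

0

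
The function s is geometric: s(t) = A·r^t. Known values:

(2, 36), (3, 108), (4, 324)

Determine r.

Consecutive ratio: 108/36 = 3, and 324/108 = 3, so r = 3.
Then A·3^2 = 36 gives A = 4, and s(t) = 4·3^t.

3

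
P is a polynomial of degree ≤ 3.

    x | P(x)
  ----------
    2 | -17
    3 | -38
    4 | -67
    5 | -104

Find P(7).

First differences: -21, -29, -37. Second differences: -8, -8.
Level-2 differences are constant, so P has degree 2.
Fitting a degree-2 polynomial gives P(x) = -4x² - x + 1.
Then P(7) = -202.

-202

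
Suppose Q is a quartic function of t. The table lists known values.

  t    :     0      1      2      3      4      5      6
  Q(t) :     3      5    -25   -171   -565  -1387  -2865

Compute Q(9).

-14235

First differences: 2, -30, -146, -394, -822, -1478. Second differences: -32, -116, -248, -428, -656. Third differences: -84, -132, -180, -228. Fourth differences: -48, -48, -48.
Level-4 differences are constant, so Q has degree 4.
Fitting a degree-4 polynomial gives Q(t) = -2t^4 - 2t³ + 4t² + 2t + 3.
Then Q(9) = -14235.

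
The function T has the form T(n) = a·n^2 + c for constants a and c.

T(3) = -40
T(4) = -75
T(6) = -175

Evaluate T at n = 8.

From T(3) = -40 and T(4) = -75: 9a + c = -40 and 16a + c = -75.
Subtracting: 7a = -35, so a = -5; then c = -40 − (-5)·9 = 5.
So T(n) = -5n² + 5, and T(8) = -315.

-315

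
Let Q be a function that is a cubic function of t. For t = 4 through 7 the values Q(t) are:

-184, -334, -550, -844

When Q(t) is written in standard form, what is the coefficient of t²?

Write Q(t) = at³ + bt² + ct + d; the 4 given values yield a linear system in the 4 coefficients.
Solving, Q(t) = -2t³ - 3t² - t - 4.
The coefficient of t² is -3.

-3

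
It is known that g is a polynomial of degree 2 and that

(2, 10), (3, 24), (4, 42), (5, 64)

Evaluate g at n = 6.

First differences: 14, 18, 22. Second differences: 4, 4.
Level-2 differences are constant, so g has degree 2.
Fitting a degree-2 polynomial gives g(n) = 2n² + 4n - 6.
Then g(6) = 90.

90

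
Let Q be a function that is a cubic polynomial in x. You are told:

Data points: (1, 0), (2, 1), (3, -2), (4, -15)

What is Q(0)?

Write Q(x) = ax³ + bx² + cx + d; the 4 given values yield a linear system in the 4 coefficients.
Solving, Q(x) = -x³ + 4x² - 4x + 1.
The constant term is Q(0) = 1.

1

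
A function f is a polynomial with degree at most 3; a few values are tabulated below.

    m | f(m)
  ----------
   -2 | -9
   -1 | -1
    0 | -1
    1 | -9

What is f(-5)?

First differences: 8, 0, -8. Second differences: -8, -8.
Level-2 differences are constant, so f has degree 2.
Fitting a degree-2 polynomial gives f(m) = -4m² - 4m - 1.
Then f(-5) = -81.

-81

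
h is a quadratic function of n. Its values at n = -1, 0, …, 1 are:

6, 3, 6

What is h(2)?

Write h(n) = an² + bn + c; the 3 given values yield a linear system in the 3 coefficients.
Solving, h(n) = 3n² + 3.
Then h(2) = 15.

15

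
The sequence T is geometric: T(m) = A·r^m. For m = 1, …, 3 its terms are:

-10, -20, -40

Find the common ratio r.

Consecutive ratio: -20/(-10) = 2, and -40/(-20) = 2, so r = 2.
Then A·2^1 = -10 gives A = -5, and T(m) = -5·2^m.

2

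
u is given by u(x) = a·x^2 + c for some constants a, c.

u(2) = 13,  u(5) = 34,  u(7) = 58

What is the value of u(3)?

18

From u(2) = 13 and u(5) = 34: 4a + c = 13 and 25a + c = 34.
Subtracting: 21a = 21, so a = 1; then c = 13 − 1·4 = 9.
So u(x) = 1x² + 9, and u(3) = 18.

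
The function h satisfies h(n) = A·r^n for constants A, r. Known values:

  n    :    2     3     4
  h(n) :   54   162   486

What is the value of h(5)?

Consecutive ratio: 162/54 = 3, and 486/162 = 3, so r = 3.
Then A·3^2 = 54 gives A = 6, and h(n) = 6·3^n.
h(5) = 6·3^5 = 1458.

1458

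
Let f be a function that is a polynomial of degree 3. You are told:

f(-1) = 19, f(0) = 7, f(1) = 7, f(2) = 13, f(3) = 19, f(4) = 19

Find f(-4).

Write f(t) = at³ + bt² + ct + d; the 6 given values yield a linear system in the 4 coefficients.
Solving, f(t) = -t³ + 6t² - 5t + 7.
Then f(-4) = 187.

187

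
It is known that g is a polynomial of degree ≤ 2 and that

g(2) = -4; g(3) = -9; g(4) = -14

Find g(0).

First differences: -5, -5.
Level-1 differences are constant, so g has degree 1.
Fitting a degree-1 polynomial gives g(x) = -5x + 6.
Then g(0) = 6.

6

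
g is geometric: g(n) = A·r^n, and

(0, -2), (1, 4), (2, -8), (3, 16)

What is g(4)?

-32

Consecutive ratio: 4/(-2) = -2, and -8/4 = -2, so r = -2.
Then A·(-2)^0 = -2 gives A = -2, and g(n) = -2·(-2)^n.
g(4) = -2·(-2)^4 = -32.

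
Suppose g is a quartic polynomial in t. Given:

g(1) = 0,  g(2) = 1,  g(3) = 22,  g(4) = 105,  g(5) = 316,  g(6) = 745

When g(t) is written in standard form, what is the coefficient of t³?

-3

First differences: 1, 21, 83, 211, 429. Second differences: 20, 62, 128, 218. Third differences: 42, 66, 90. Fourth differences: 24, 24.
Level-4 differences are constant, so g has degree 4.
Fitting a degree-4 polynomial gives g(t) = t^4 - 3t³ + 3t² - 2t + 1.
The coefficient of t³ is -3.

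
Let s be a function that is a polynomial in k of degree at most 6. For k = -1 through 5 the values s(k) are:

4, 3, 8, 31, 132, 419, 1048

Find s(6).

Write s(k) = ak^6 + bk^5 + ck^4 + dk³ + ek² + pk + q; the 7 given values yield a linear system in the 7 coefficients.
Solving, the top 2 coefficients vanish, and s(k) = 2k^4 - 2k³ + k² + 4k + 3.
Then s(6) = 2223.

2223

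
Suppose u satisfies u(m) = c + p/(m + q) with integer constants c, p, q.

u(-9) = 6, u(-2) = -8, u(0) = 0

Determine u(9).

(u(m) − c)(m + q) = p for each data point; the three points give a linear system in c and q, then p follows.
Solving: c = 4, q = 3, p = -12, so u(m) = 4 − 12/(m + 3).
Then u(9) = 4 − 12/12 = 3.

3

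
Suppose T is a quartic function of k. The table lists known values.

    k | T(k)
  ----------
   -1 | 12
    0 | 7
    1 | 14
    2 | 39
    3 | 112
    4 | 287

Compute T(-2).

First differences: -5, 7, 25, 73, 175. Second differences: 12, 18, 48, 102. Third differences: 6, 30, 54. Fourth differences: 24, 24.
Level-4 differences are constant, so T has degree 4.
Fitting a degree-4 polynomial gives T(k) = k^4 - k³ + 5k² + 2k + 7.
Then T(-2) = 47.

47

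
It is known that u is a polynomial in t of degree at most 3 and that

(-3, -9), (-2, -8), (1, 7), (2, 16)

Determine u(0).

Write u(t) = at³ + bt² + ct + d; the 4 given values yield a linear system in the 4 coefficients.
Solving, the leading coefficient vanishes, and u(t) = t² + 6t.
Then u(0) = 0.

0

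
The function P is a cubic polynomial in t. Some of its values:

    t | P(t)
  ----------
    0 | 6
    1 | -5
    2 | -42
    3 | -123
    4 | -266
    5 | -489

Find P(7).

-1247

First differences: -11, -37, -81, -143, -223. Second differences: -26, -44, -62, -80. Third differences: -18, -18, -18.
Level-3 differences are constant, so P has degree 3.
Fitting a degree-3 polynomial gives P(t) = -3t³ - 4t² - 4t + 6.
Then P(7) = -1247.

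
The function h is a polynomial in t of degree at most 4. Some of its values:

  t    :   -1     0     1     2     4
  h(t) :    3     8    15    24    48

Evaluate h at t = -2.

0

Write h(t) = at^4 + bt³ + ct² + dt + e; the 5 given values yield a linear system in the 5 coefficients.
Solving, the top 2 coefficients vanish, and h(t) = t² + 6t + 8.
Then h(-2) = 0.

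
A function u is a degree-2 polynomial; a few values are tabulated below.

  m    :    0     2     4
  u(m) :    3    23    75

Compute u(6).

Write u(m) = am² + bm + c; the 3 given values yield a linear system in the 3 coefficients.
Solving, u(m) = 4m² + 2m + 3.
Then u(6) = 159.

159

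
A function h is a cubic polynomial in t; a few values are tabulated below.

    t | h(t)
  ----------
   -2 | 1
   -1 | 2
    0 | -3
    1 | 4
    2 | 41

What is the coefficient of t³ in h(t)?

3

First differences: 1, -5, 7, 37. Second differences: -6, 12, 30. Third differences: 18, 18.
Level-3 differences are constant, so h has degree 3.
Fitting a degree-3 polynomial gives h(t) = 3t³ + 6t² - 2t - 3.
The coefficient of t³ is 3.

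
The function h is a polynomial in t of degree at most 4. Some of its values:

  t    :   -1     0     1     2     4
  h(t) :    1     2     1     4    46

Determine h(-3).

Write h(t) = at^4 + bt³ + ct² + dt + e; the 5 given values yield a linear system in the 5 coefficients.
Solving, the leading coefficient vanishes, and h(t) = t³ - t² - t + 2.
Then h(-3) = -31.

-31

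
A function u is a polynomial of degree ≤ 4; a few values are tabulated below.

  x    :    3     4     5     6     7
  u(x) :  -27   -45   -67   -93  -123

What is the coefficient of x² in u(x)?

-2

First differences: -18, -22, -26, -30. Second differences: -4, -4, -4.
Level-2 differences are constant, so u has degree 2.
Fitting a degree-2 polynomial gives u(x) = -2x² - 4x + 3.
The coefficient of x² is -2.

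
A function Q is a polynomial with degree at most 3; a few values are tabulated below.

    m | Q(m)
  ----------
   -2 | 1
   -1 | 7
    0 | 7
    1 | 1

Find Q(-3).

First differences: 6, 0, -6. Second differences: -6, -6.
Level-2 differences are constant, so Q has degree 2.
Fitting a degree-2 polynomial gives Q(m) = -3m² - 3m + 7.
Then Q(-3) = -11.

-11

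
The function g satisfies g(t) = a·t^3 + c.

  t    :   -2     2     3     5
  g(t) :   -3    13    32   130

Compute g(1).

6

From g(-2) = -3 and g(2) = 13: -8a + c = -3 and 8a + c = 13.
Subtracting: 16a = 16, so a = 1; then c = -3 − 1·(-8) = 5.
So g(t) = 1t³ + 5, and g(1) = 6.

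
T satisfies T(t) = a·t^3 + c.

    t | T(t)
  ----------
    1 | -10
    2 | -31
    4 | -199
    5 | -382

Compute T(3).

From T(1) = -10 and T(2) = -31: 1a + c = -10 and 8a + c = -31.
Subtracting: 7a = -21, so a = -3; then c = -10 − (-3)·1 = -7.
So T(t) = -3t³ − 7, and T(3) = -88.

-88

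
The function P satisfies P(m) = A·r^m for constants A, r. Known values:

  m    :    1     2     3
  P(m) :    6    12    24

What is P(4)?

Consecutive ratio: 12/6 = 2, and 24/12 = 2, so r = 2.
Then A·2^1 = 6 gives A = 3, and P(m) = 3·2^m.
P(4) = 3·2^4 = 48.

48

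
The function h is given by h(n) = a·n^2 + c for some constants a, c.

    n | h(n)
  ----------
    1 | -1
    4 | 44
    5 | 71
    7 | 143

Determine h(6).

From h(1) = -1 and h(4) = 44: 1a + c = -1 and 16a + c = 44.
Subtracting: 15a = 45, so a = 3; then c = -1 − 3·1 = -4.
So h(n) = 3n² − 4, and h(6) = 104.

104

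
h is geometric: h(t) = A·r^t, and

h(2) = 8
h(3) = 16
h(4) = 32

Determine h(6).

128

Consecutive ratio: 16/8 = 2, and 32/16 = 2, so r = 2.
Then A·2^2 = 8 gives A = 2, and h(t) = 2·2^t.
h(6) = 2·2^6 = 128.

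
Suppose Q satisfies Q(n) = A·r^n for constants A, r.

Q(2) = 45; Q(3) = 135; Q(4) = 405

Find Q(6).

Consecutive ratio: 135/45 = 3, and 405/135 = 3, so r = 3.
Then A·3^2 = 45 gives A = 5, and Q(n) = 5·3^n.
Q(6) = 5·3^6 = 3645.

3645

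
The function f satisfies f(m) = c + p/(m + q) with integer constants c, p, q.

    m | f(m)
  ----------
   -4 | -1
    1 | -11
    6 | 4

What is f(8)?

(f(m) − c)(m + q) = p for each data point; the three points give a linear system in c and q, then p follows.
Solving: c = 1, q = -2, p = 12, so f(m) = 1 + 12/(m − 2).
Then f(8) = 1 + 12/6 = 3.

3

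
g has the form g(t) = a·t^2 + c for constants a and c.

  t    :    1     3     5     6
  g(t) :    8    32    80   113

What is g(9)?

From g(1) = 8 and g(3) = 32: 1a + c = 8 and 9a + c = 32.
Subtracting: 8a = 24, so a = 3; then c = 8 − 3·1 = 5.
So g(t) = 3t² + 5, and g(9) = 248.

248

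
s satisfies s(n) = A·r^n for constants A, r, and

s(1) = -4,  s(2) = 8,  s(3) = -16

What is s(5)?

-64

Consecutive ratio: 8/(-4) = -2, and -16/8 = -2, so r = -2.
Then A·(-2)^1 = -4 gives A = 2, and s(n) = 2·(-2)^n.
s(5) = 2·(-2)^5 = -64.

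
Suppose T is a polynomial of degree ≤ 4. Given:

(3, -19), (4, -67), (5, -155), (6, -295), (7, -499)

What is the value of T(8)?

-779

First differences: -48, -88, -140, -204. Second differences: -40, -52, -64. Third differences: -12, -12.
Level-3 differences are constant, so T has degree 3.
Fitting a degree-3 polynomial gives T(k) = -2k³ + 4k² - 2k + 5.
Then T(8) = -779.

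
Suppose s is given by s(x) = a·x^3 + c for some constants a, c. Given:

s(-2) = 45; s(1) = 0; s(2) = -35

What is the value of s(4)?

-315

From s(-2) = 45 and s(1) = 0: -8a + c = 45 and 1a + c = 0.
Subtracting: 9a = -45, so a = -5; then c = 45 − (-5)·(-8) = 5.
So s(x) = -5x³ + 5, and s(4) = -315.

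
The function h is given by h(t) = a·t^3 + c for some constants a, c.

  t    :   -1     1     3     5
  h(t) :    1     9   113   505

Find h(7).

1377

From h(-1) = 1 and h(1) = 9: -1a + c = 1 and 1a + c = 9.
Subtracting: 2a = 8, so a = 4; then c = 1 − 4·(-1) = 5.
So h(t) = 4t³ + 5, and h(7) = 1377.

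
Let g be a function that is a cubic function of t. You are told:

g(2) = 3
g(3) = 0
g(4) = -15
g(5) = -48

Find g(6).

-105

Write g(t) = at³ + bt² + ct + d; the 4 given values yield a linear system in the 4 coefficients.
Solving, g(t) = -t³ + 3t² + t - 3.
Then g(6) = -105.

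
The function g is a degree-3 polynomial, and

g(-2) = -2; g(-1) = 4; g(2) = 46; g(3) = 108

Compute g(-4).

Write g(x) = ax³ + bx² + cx + d; the 4 given values yield a linear system in the 4 coefficients.
Solving, g(x) = 2x³ + 4x² + 4x + 6.
Then g(-4) = -74.

-74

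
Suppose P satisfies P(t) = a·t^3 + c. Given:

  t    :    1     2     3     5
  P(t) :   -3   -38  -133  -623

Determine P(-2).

From P(1) = -3 and P(2) = -38: 1a + c = -3 and 8a + c = -38.
Subtracting: 7a = -35, so a = -5; then c = -3 − (-5)·1 = 2.
So P(t) = -5t³ + 2, and P(-2) = 42.

42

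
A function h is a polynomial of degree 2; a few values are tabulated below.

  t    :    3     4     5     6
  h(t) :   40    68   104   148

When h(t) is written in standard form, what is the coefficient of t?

0

First differences: 28, 36, 44. Second differences: 8, 8.
Level-2 differences are constant, so h has degree 2.
Fitting a degree-2 polynomial gives h(t) = 4t² + 4.
The coefficient of t is 0.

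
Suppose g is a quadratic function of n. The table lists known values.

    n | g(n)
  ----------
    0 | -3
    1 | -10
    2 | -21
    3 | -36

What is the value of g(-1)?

Write g(n) = an² + bn + c; the 4 given values yield a linear system in the 3 coefficients.
Solving, g(n) = -2n² - 5n - 3.
Then g(-1) = 0.

0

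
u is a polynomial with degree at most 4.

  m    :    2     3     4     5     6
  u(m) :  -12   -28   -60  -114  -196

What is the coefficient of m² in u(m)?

1

First differences: -16, -32, -54, -82. Second differences: -16, -22, -28. Third differences: -6, -6.
Level-3 differences are constant, so u has degree 3.
Fitting a degree-3 polynomial gives u(m) = -m³ + m² - 2m - 4.
The coefficient of m² is 1.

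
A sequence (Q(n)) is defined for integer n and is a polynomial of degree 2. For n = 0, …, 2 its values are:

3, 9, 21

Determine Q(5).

93

Write Q(n) = an² + bn + c; the 3 given values yield a linear system in the 3 coefficients.
Solving, Q(n) = 3n² + 3n + 3.
Then Q(5) = 93.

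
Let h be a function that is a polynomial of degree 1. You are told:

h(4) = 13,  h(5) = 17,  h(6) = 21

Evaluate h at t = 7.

Write h(t) = at + b; the 3 given values yield a linear system in the 2 coefficients.
Solving, h(t) = 4t - 3.
Then h(7) = 25.

25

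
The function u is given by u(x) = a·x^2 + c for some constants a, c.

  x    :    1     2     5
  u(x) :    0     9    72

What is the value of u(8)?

From u(1) = 0 and u(2) = 9: 1a + c = 0 and 4a + c = 9.
Subtracting: 3a = 9, so a = 3; then c = 0 − 3·1 = -3.
So u(x) = 3x² − 3, and u(8) = 189.

189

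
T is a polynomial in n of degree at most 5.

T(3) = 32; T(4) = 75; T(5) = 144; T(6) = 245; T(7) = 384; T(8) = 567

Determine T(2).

9

Write T(n) = an^5 + bn^4 + cn³ + dn² + en + p; the 6 given values yield a linear system in the 6 coefficients.
Solving, the top 2 coefficients vanish, and T(n) = n³ + n² - n - 1.
Then T(2) = 9.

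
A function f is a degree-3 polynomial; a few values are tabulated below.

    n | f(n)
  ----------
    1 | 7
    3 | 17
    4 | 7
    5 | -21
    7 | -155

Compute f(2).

15

Write f(n) = an³ + bn² + cn + d; the 5 given values yield a linear system in the 4 coefficients.
Solving, f(n) = -n³ + 3n² + 6n - 1.
Then f(2) = 15.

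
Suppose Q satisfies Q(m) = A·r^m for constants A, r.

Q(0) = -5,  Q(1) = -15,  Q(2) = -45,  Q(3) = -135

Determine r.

Consecutive ratio: -15/(-5) = 3, and -45/(-15) = 3, so r = 3.
Then A·3^0 = -5 gives A = -5, and Q(m) = -5·3^m.

3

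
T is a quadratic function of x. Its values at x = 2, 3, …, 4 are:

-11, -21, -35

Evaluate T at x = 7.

-101

Write T(x) = ax² + bx + c; the 3 given values yield a linear system in the 3 coefficients.
Solving, T(x) = -2x² - 3.
Then T(7) = -101.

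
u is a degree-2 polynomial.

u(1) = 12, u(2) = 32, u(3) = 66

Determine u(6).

252

Write u(t) = at² + bt + c; the 3 given values yield a linear system in the 3 coefficients.
Solving, u(t) = 7t² - t + 6.
Then u(6) = 252.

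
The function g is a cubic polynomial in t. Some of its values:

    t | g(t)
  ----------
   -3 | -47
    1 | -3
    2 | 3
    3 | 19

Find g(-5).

-165

Write g(t) = at³ + bt² + ct + d; the 4 given values yield a linear system in the 4 coefficients.
Solving, g(t) = t³ - t² + 2t - 5.
Then g(-5) = -165.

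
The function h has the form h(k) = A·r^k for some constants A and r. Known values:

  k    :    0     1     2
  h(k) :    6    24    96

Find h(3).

384

Consecutive ratio: 24/6 = 4, and 96/24 = 4, so r = 4.
Then A·4^0 = 6 gives A = 6, and h(k) = 6·4^k.
h(3) = 6·4^3 = 384.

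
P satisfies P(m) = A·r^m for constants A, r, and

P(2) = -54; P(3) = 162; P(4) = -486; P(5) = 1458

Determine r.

-3

Consecutive ratio: 162/(-54) = -3, and -486/162 = -3, so r = -3.
Then A·(-3)^2 = -54 gives A = -6, and P(m) = -6·(-3)^m.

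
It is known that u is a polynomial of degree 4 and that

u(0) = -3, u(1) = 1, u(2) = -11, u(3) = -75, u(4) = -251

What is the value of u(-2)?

Write u(t) = at^4 + bt³ + ct² + dt + e; the 5 given values yield a linear system in the 5 coefficients.
Solving, u(t) = -t^4 - t² + 6t - 3.
Then u(-2) = -35.

-35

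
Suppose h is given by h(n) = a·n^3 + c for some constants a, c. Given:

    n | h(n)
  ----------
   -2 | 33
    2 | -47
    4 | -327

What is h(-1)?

From h(-2) = 33 and h(2) = -47: -8a + c = 33 and 8a + c = -47.
Subtracting: 16a = -80, so a = -5; then c = 33 − (-5)·(-8) = -7.
So h(n) = -5n³ − 7, and h(-1) = -2.

-2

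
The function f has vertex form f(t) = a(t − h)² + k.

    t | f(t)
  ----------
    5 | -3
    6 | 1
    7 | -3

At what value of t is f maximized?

First differences 4, -4; second difference -8 = 2a, so a = -4.
Expanding, the t-coefficient is −2ah = 8h; matching it to the data gives h = 6, and then k = 1.
So f(t) = -4(t − 6)² + 1.
Hence h = 6.

6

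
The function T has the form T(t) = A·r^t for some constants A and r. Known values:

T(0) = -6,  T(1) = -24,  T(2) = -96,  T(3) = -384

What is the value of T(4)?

Consecutive ratio: -24/(-6) = 4, and -96/(-24) = 4, so r = 4.
Then A·4^0 = -6 gives A = -6, and T(t) = -6·4^t.
T(4) = -6·4^4 = -1536.

-1536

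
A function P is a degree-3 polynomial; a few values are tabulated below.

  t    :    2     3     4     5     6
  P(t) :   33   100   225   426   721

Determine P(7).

Write P(t) = at³ + bt² + ct + d; the 5 given values yield a linear system in the 4 coefficients.
Solving, P(t) = 3t³ + 2t² + 1.
Then P(7) = 1128.

1128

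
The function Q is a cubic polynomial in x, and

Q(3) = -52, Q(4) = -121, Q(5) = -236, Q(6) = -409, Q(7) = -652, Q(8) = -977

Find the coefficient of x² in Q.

1

First differences: -69, -115, -173, -243, -325. Second differences: -46, -58, -70, -82. Third differences: -12, -12, -12.
Level-3 differences are constant, so Q has degree 3.
Fitting a degree-3 polynomial gives Q(x) = -2x³ + x² - 2x - 1.
The coefficient of x² is 1.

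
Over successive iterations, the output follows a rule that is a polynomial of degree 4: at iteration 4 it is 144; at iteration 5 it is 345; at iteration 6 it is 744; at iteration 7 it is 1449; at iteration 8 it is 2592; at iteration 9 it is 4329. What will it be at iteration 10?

6840

Write the value at m as u(m).
Write u(m) = am^4 + bm³ + cm² + dm + e; the 6 given values yield a linear system in the 5 coefficients.
Solving, u(m) = m^4 - 4m³ + 8m² + 4m.
Then u(10) = 6840.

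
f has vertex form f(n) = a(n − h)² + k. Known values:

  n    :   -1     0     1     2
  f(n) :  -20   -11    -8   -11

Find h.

First differences 9, 3, -3; second difference -6 = 2a, so a = -3.
Expanding, the n-coefficient is −2ah = 6h; matching it to the data gives h = 1, and then k = -8.
So f(n) = -3(n − 1)² − 8.
Hence h = 1.

1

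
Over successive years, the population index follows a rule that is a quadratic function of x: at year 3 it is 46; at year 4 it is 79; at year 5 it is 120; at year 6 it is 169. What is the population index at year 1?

4

Write the value at x as s(x).
First differences: 33, 41, 49. Second differences: 8, 8.
Level-2 differences are constant, so s has degree 2.
Fitting a degree-2 polynomial gives s(x) = 4x² + 5x - 5.
Then s(1) = 4.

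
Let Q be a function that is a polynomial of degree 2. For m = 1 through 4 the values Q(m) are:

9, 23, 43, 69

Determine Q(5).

101

First differences: 14, 20, 26. Second differences: 6, 6.
Level-2 differences are constant, so Q has degree 2.
Extending the table by one column gives the next first difference 32, so Q(5) = 69 + 32 = 101.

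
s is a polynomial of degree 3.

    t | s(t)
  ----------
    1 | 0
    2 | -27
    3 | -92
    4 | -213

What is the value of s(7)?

-1092

Write s(t) = at³ + bt² + ct + d; the 4 given values yield a linear system in the 4 coefficients.
Solving, s(t) = -3t³ - t² - 3t + 7.
Then s(7) = -1092.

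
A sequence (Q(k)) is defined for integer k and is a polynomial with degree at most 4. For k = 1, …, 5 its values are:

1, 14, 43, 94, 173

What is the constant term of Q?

First differences: 13, 29, 51, 79. Second differences: 16, 22, 28. Third differences: 6, 6.
Level-3 differences are constant, so Q has degree 3.
Fitting a degree-3 polynomial gives Q(k) = k³ + 2k² - 2.
The constant term is Q(0) = -2.

-2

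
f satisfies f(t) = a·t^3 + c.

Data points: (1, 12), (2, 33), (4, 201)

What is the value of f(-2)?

-15

From f(1) = 12 and f(2) = 33: 1a + c = 12 and 8a + c = 33.
Subtracting: 7a = 21, so a = 3; then c = 12 − 3·1 = 9.
So f(t) = 3t³ + 9, and f(-2) = -15.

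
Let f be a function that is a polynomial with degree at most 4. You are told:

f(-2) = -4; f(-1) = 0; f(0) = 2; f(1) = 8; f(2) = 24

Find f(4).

110

First differences: 4, 2, 6, 16. Second differences: -2, 4, 10. Third differences: 6, 6.
Level-3 differences are constant, so f has degree 3.
Fitting a degree-3 polynomial gives f(n) = n³ + 2n² + 3n + 2.
Then f(4) = 110.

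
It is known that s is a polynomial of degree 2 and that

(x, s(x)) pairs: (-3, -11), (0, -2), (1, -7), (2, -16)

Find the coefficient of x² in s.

Write s(x) = ax² + bx + c; the 4 given values yield a linear system in the 3 coefficients.
Solving, s(x) = -2x² - 3x - 2.
The coefficient of x² is -2.

-2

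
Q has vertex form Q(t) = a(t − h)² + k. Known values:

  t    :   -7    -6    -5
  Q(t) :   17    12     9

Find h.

First differences -5, -3; second difference 2 = 2a, so a = 1.
Expanding, the t-coefficient is −2ah = -2h; matching it to the data gives h = -4, and then k = 8.
So Q(t) = 1(t + 4)² + 8.
Hence h = -4.

-4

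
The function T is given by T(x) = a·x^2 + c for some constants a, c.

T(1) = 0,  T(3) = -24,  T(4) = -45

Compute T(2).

-9

From T(1) = 0 and T(3) = -24: 1a + c = 0 and 9a + c = -24.
Subtracting: 8a = -24, so a = -3; then c = 0 − (-3)·1 = 3.
So T(x) = -3x² + 3, and T(2) = -9.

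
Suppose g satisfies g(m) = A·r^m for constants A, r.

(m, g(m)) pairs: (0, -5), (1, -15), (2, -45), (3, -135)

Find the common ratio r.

3

Consecutive ratio: -15/(-5) = 3, and -45/(-15) = 3, so r = 3.
Then A·3^0 = -5 gives A = -5, and g(m) = -5·3^m.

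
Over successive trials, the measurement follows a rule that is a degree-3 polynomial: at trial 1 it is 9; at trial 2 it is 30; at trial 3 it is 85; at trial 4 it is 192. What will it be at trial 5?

369

Write the value at k as u(k).
Write u(k) = ak³ + bk² + ck + d; the 4 given values yield a linear system in the 4 coefficients.
Solving, u(k) = 3k³ - k² + 3k + 4.
Then u(5) = 369.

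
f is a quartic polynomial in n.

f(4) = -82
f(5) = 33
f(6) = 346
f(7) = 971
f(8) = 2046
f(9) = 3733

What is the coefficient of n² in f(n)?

First differences: 115, 313, 625, 1075, 1687. Second differences: 198, 312, 450, 612. Third differences: 114, 138, 162. Fourth differences: 24, 24.
Level-4 differences are constant, so f has degree 4.
Fitting a degree-4 polynomial gives f(n) = n^4 - 3n³ - 7n² - 8n - 2.
The coefficient of n² is -7.

-7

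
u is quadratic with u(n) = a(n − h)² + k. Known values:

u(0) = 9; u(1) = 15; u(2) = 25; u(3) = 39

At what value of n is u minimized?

-1

First differences 6, 10, 14; second difference 4 = 2a, so a = 2.
Expanding, the n-coefficient is −2ah = -4h; matching it to the data gives h = -1, and then k = 7.
So u(n) = 2(n + 1)² + 7.
Hence h = -1.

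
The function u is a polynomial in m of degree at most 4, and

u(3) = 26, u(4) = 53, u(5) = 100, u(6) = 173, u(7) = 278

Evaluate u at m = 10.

First differences: 27, 47, 73, 105. Second differences: 20, 26, 32. Third differences: 6, 6.
Level-3 differences are constant, so u has degree 3.
Fitting a degree-3 polynomial gives u(m) = m³ - 2m² + 4m + 5.
Then u(10) = 845.

845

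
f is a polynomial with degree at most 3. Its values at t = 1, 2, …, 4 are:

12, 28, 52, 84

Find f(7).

First differences: 16, 24, 32. Second differences: 8, 8.
Level-2 differences are constant, so f has degree 2.
Fitting a degree-2 polynomial gives f(t) = 4t² + 4t + 4.
Then f(7) = 228.

228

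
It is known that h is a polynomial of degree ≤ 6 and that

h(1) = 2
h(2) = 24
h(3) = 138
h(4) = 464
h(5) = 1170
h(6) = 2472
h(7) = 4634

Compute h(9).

First differences: 22, 114, 326, 706, 1302, 2162. Second differences: 92, 212, 380, 596, 860. Third differences: 120, 168, 216, 264. Fourth differences: 48, 48, 48.
Level-4 differences are constant, so h has degree 4.
Fitting a degree-4 polynomial gives h(n) = 2n^4 - 4n² + 4n.
Then h(9) = 12834.

12834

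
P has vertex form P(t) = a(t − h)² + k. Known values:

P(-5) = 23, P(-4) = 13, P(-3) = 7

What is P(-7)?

First differences -10, -6; second difference 4 = 2a, so a = 2.
Expanding, the t-coefficient is −2ah = -4h; matching it to the data gives h = -2, and then k = 5.
So P(t) = 2(t + 2)² + 5.
P(-7) = 2·(-5)² + 5 = 55.

55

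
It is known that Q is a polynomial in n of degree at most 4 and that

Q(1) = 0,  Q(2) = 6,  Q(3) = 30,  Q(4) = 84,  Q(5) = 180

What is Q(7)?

Write Q(n) = an^4 + bn³ + cn² + dn + e; the 5 given values yield a linear system in the 5 coefficients.
Solving, the leading coefficient vanishes, and Q(n) = 2n³ - 3n² + n.
Then Q(7) = 546.

546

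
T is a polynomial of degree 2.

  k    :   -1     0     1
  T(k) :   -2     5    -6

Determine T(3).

Write T(k) = ak² + bk + c; the 3 given values yield a linear system in the 3 coefficients.
Solving, T(k) = -9k² - 2k + 5.
Then T(3) = -82.

-82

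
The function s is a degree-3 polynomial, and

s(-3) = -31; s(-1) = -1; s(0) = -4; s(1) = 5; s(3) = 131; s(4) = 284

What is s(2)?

Write s(m) = am³ + bm² + cm + d; the 6 given values yield a linear system in the 4 coefficients.
Solving, s(m) = 3m³ + 6m² - 4.
Then s(2) = 44.

44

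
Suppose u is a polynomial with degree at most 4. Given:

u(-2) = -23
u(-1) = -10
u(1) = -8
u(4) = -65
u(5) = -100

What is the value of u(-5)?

Write u(x) = ax^4 + bx³ + cx² + dx + e; the 5 given values yield a linear system in the 5 coefficients.
Solving, the top 2 coefficients vanish, and u(x) = -4x² + x - 5.
Then u(-5) = -110.

-110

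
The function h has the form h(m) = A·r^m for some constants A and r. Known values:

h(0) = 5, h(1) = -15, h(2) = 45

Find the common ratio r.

Consecutive ratio: -15/5 = -3, and 45/(-15) = -3, so r = -3.
Then A·(-3)^0 = 5 gives A = 5, and h(m) = 5·(-3)^m.

-3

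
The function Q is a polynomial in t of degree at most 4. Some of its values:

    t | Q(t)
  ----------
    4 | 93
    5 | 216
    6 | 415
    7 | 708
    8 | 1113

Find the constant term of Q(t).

1

Write Q(t) = at^4 + bt³ + ct² + dt + e; the 5 given values yield a linear system in the 5 coefficients.
Solving, the leading coefficient vanishes, and Q(t) = 3t³ - 7t² + 3t + 1.
The constant term is Q(0) = 1.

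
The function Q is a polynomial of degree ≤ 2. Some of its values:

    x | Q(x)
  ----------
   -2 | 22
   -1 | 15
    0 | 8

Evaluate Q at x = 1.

1

Write Q(x) = ax² + bx + c; the 3 given values yield a linear system in the 3 coefficients.
Solving, the leading coefficient vanishes, and Q(x) = -7x + 8.
Then Q(1) = 1.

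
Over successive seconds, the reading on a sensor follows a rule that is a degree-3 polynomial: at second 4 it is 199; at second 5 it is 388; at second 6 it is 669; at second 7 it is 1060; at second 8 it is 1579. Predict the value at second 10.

Write the value at m as u(m).
Write u(m) = am³ + bm² + cm + d; the 5 given values yield a linear system in the 4 coefficients.
Solving, u(m) = 3m³ + m² - 3m + 3.
Then u(10) = 3073.

3073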